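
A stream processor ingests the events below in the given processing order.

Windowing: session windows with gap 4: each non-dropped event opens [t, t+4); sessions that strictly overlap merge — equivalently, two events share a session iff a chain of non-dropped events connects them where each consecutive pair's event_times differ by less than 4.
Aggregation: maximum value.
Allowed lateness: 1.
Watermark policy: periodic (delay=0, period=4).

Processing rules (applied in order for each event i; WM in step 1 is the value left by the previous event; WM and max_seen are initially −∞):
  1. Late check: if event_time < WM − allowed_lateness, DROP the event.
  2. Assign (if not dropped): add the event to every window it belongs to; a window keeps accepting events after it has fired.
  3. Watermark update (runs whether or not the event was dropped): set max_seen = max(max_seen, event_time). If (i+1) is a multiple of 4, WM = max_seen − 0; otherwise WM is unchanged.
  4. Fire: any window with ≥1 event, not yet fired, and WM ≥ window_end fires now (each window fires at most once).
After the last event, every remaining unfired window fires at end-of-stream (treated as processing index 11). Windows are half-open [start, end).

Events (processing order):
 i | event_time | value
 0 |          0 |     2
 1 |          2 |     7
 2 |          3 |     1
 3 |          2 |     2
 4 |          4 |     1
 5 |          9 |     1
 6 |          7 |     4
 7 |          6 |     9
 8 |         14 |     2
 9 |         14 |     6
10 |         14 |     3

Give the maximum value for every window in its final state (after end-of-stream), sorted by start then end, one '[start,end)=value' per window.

i=0 t=0 v=2: → [0,4); WM=−∞
i=1 t=2 v=7: → [0,6); WM=−∞
i=2 t=3 v=1: → [0,7); WM=−∞
i=3 t=2 v=2: → [0,7); WM=3
i=4 t=4 v=1: → [0,8); WM=3
i=5 t=9 v=1: → [9,13); WM=3
i=6 t=7 v=4: → [0,13); WM=3
i=7 t=6 v=9: → [0,13); WM=9
i=8 t=14 v=2: → [14,18); WM=9
i=9 t=14 v=6: → [14,18); WM=9
i=10 t=14 v=3: → [14,18); WM=9

[0,13)=9 [14,18)=6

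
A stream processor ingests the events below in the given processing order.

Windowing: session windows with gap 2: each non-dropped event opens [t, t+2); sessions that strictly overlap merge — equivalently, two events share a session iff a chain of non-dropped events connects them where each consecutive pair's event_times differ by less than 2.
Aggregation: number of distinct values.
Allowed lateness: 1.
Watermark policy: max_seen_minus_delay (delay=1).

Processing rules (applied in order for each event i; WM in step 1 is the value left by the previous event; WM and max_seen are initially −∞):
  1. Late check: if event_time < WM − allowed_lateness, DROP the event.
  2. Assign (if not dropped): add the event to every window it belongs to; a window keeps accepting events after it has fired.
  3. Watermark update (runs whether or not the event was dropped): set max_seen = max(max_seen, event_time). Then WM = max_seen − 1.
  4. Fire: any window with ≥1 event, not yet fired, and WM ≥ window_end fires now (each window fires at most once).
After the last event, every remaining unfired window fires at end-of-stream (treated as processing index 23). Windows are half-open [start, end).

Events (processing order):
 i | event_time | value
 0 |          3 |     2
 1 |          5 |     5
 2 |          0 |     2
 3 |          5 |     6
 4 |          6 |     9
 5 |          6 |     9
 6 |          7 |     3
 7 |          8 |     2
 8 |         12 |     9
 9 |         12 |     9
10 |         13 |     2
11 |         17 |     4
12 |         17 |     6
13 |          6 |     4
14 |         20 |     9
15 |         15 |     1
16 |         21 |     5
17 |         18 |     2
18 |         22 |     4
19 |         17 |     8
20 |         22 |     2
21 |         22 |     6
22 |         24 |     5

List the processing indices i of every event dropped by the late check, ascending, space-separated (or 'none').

2 13 15 17 19

i=0 t=3 v=2: → [3,5); WM=2
i=1 t=5 v=5: → [5,7); WM=4
i=2 t=0 v=2: DROP (t<4-1); WM=4
i=3 t=5 v=6: → [5,7); WM=4
i=4 t=6 v=9: → [5,8); WM=5
i=5 t=6 v=9: → [5,8); WM=5
i=6 t=7 v=3: → [5,9); WM=6
i=7 t=8 v=2: → [5,10); WM=7
i=8 t=12 v=9: → [12,14); WM=11
i=9 t=12 v=9: → [12,14); WM=11
i=10 t=13 v=2: → [12,15); WM=12
i=11 t=17 v=4: → [17,19); WM=16
i=12 t=17 v=6: → [17,19); WM=16
i=13 t=6 v=4: DROP (t<16-1); WM=16
i=14 t=20 v=9: → [20,22); WM=19
i=15 t=15 v=1: DROP (t<19-1); WM=19
i=16 t=21 v=5: → [20,23); WM=20
i=17 t=18 v=2: DROP (t<20-1); WM=20
i=18 t=22 v=4: → [20,24); WM=21
i=19 t=17 v=8: DROP (t<21-1); WM=21
i=20 t=22 v=2: → [20,24); WM=21
i=21 t=22 v=6: → [20,24); WM=21
i=22 t=24 v=5: → [24,26); WM=23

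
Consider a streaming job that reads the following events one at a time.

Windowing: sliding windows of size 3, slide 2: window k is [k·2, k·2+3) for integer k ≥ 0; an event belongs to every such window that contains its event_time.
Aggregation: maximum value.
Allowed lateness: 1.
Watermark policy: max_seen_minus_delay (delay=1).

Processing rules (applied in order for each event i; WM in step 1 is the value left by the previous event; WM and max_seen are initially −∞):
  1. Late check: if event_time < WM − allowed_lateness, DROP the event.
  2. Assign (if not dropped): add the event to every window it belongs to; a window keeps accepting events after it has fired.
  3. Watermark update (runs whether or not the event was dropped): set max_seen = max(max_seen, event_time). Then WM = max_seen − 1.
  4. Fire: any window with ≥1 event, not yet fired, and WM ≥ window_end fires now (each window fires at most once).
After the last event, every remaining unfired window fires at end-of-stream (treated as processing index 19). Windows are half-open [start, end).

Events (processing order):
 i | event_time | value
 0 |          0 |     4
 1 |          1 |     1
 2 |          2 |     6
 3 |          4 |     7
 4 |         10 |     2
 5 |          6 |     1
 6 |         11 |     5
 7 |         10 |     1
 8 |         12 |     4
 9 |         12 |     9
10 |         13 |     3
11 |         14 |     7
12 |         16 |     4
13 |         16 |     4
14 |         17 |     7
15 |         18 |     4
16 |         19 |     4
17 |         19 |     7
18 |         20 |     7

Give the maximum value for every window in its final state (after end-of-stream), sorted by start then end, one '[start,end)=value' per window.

[0,3)=6 [2,5)=7 [4,7)=7 [8,11)=2 [10,13)=9 [12,15)=9 [14,17)=7 [16,19)=7 [18,21)=7 [20,23)=7

i=0 t=0 v=4: → [0,3); WM=-1
i=1 t=1 v=1: → [0,3); WM=0
i=2 t=2 v=6: → [2,5),[0,3); WM=1
i=3 t=4 v=7: → [4,7),[2,5); WM=3; [0,3) fires=6
i=4 t=10 v=2: → [10,13),[8,11); WM=9; [2,5) fires=7 [4,7) fires=7
i=5 t=6 v=1: DROP (t<9-1); WM=9
i=6 t=11 v=5: → [10,13); WM=10
i=7 t=10 v=1: → [10,13),[8,11); WM=10
i=8 t=12 v=4: → [12,15),[10,13); WM=11; [8,11) fires=2
i=9 t=12 v=9: → [12,15),[10,13); WM=11
i=10 t=13 v=3: → [12,15); WM=12
i=11 t=14 v=7: → [14,17),[12,15); WM=13; [10,13) fires=9
i=12 t=16 v=4: → [16,19),[14,17); WM=15; [12,15) fires=9
i=13 t=16 v=4: → [16,19),[14,17); WM=15
i=14 t=17 v=7: → [16,19); WM=16
i=15 t=18 v=4: → [18,21),[16,19); WM=17; [14,17) fires=7
i=16 t=19 v=4: → [18,21); WM=18
i=17 t=19 v=7: → [18,21); WM=18
i=18 t=20 v=7: → [20,23),[18,21); WM=19; [16,19) fires=7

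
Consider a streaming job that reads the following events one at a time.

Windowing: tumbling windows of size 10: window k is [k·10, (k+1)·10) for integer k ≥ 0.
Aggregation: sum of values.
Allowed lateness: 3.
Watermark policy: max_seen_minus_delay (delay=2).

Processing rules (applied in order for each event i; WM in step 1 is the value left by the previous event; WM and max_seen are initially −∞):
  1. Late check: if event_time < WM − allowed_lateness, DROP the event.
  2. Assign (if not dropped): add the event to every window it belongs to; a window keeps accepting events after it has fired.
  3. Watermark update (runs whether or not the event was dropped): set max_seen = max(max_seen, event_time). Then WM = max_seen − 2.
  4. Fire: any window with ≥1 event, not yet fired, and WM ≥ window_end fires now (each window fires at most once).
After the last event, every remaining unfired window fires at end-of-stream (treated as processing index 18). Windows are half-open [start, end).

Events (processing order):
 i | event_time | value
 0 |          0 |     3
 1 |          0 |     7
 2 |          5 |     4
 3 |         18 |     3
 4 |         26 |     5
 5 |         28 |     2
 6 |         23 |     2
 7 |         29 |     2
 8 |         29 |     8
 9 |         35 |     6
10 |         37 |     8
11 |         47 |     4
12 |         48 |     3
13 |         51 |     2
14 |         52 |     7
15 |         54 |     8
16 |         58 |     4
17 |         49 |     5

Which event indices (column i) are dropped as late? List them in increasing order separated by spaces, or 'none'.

i=0 t=0 v=3: → [0,10); WM=-2
i=1 t=0 v=7: → [0,10); WM=-2
i=2 t=5 v=4: → [0,10); WM=3
i=3 t=18 v=3: → [10,20); WM=16; [0,10) fires=14
i=4 t=26 v=5: → [20,30); WM=24; [10,20) fires=3
i=5 t=28 v=2: → [20,30); WM=26
i=6 t=23 v=2: → [20,30); WM=26
i=7 t=29 v=2: → [20,30); WM=27
i=8 t=29 v=8: → [20,30); WM=27
i=9 t=35 v=6: → [30,40); WM=33; [20,30) fires=19
i=10 t=37 v=8: → [30,40); WM=35
i=11 t=47 v=4: → [40,50); WM=45; [30,40) fires=14
i=12 t=48 v=3: → [40,50); WM=46
i=13 t=51 v=2: → [50,60); WM=49
i=14 t=52 v=7: → [50,60); WM=50; [40,50) fires=7
i=15 t=54 v=8: → [50,60); WM=52
i=16 t=58 v=4: → [50,60); WM=56
i=17 t=49 v=5: DROP (t<56-3); WM=56

17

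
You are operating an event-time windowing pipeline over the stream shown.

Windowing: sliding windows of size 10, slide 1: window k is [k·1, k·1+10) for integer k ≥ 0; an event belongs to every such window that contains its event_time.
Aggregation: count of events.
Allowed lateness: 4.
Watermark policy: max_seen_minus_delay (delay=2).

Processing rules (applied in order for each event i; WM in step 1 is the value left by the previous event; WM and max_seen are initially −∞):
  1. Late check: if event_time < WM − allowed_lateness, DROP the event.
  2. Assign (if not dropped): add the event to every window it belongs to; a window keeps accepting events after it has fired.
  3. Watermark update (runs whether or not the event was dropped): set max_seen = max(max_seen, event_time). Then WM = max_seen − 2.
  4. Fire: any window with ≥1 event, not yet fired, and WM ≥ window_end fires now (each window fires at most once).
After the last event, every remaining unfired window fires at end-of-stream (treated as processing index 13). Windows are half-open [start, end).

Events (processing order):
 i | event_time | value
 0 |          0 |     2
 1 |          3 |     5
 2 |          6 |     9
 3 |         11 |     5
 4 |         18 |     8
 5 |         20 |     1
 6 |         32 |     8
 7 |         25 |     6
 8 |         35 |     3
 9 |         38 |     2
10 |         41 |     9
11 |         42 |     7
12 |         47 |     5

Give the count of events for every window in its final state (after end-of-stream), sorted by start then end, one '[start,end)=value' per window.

i=0 t=0 v=2: → [0,10); WM=-2
i=1 t=3 v=5: → [3,13),[2,12),[1,11),[0,10); WM=1
i=2 t=6 v=9: → [6,16),[5,15),[4,14),[3,13),[2,12),[1,11),[0,10); WM=4
i=3 t=11 v=5: → [11,21),[10,20),[9,19),[8,18),[7,17),[6,16),[5,15),[4,14),[3,13),[2,12); WM=9
i=4 t=18 v=8: → [18,28),[17,27),[16,26),[15,25),[14,24),[13,23),[12,22),[11,21),[10,20),[9,19); WM=16; [0,10) fires=3 [1,11) fires=2 [2,12) fires=3 [3,13) fires=3 [4,14) fires=2 [5,15) fires=2 [6,16) fires=2
i=5 t=20 v=1: → [20,30),[19,29),[18,28),[17,27),[16,26),[15,25),[14,24),[13,23),[12,22),[11,21); WM=18; [7,17) fires=1 [8,18) fires=1
i=6 t=32 v=8: → [32,42),[31,41),[30,40),[29,39),[28,38),[27,37),[26,36),[25,35),[24,34),[23,33); WM=30; [9,19) fires=2 [10,20) fires=2 [11,21) fires=3 [12,22) fires=2 [13,23) fires=2 [14,24) fires=2 [15,25) fires=2 [16,26) fires=2 [17,27) fires=2 [18,28) fires=2 [19,29) fires=1 [20,30) fires=1
i=7 t=25 v=6: DROP (t<30-4); WM=30
i=8 t=35 v=3: → [35,45),[34,44),[33,43),[32,42),[31,41),[30,40),[29,39),[28,38),[27,37),[26,36); WM=33; [23,33) fires=1
i=9 t=38 v=2: → [38,48),[37,47),[36,46),[35,45),[34,44),[33,43),[32,42),[31,41),[30,40),[29,39); WM=36; [24,34) fires=1 [25,35) fires=1 [26,36) fires=2
i=10 t=41 v=9: → [41,51),[40,50),[39,49),[38,48),[37,47),[36,46),[35,45),[34,44),[33,43),[32,42); WM=39; [27,37) fires=2 [28,38) fires=2 [29,39) fires=3
i=11 t=42 v=7: → [42,52),[41,51),[40,50),[39,49),[38,48),[37,47),[36,46),[35,45),[34,44),[33,43); WM=40; [30,40) fires=3
i=12 t=47 v=5: → [47,57),[46,56),[45,55),[44,54),[43,53),[42,52),[41,51),[40,50),[39,49),[38,48); WM=45; [31,41) fires=3 [32,42) fires=4 [33,43) fires=4 [34,44) fires=4 [35,45) fires=4

[0,10)=3 [1,11)=2 [2,12)=3 [3,13)=3 [4,14)=2 [5,15)=2 [6,16)=2 [7,17)=1 [8,18)=1 [9,19)=2 [10,20)=2 [11,21)=3 [12,22)=2 [13,23)=2 [14,24)=2 [15,25)=2 [16,26)=2 [17,27)=2 [18,28)=2 [19,29)=1 [20,30)=1 [23,33)=1 [24,34)=1 [25,35)=1 [26,36)=2 [27,37)=2 [28,38)=2 [29,39)=3 [30,40)=3 [31,41)=3 [32,42)=4 [33,43)=4 [34,44)=4 [35,45)=4 [36,46)=3 [37,47)=3 [38,48)=4 [39,49)=3 [40,50)=3 [41,51)=3 [42,52)=2 [43,53)=1 [44,54)=1 [45,55)=1 [46,56)=1 [47,57)=1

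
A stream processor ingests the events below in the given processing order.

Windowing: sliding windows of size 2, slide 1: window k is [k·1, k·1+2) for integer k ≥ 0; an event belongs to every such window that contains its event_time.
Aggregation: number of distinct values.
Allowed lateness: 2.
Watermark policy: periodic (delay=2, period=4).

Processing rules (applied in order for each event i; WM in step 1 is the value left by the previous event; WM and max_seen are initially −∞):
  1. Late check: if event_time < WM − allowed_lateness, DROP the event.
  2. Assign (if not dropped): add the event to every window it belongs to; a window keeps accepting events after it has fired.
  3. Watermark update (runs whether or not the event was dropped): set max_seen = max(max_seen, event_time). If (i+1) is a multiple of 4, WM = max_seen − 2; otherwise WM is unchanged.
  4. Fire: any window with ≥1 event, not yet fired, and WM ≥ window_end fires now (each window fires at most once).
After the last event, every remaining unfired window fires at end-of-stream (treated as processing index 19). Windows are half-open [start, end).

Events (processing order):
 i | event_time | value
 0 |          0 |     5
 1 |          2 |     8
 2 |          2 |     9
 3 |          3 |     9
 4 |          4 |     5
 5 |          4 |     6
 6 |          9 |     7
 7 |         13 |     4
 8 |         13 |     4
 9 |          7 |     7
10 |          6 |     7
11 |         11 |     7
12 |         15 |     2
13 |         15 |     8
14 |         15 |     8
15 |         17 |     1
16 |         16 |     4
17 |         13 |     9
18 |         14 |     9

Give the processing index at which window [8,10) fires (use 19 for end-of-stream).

7

i=0 t=0 v=5: → [0,2); WM=−∞
i=1 t=2 v=8: → [2,4),[1,3); WM=−∞
i=2 t=2 v=9: → [2,4),[1,3); WM=−∞
i=3 t=3 v=9: → [3,5),[2,4); WM=1
i=4 t=4 v=5: → [4,6),[3,5); WM=1
i=5 t=4 v=6: → [4,6),[3,5); WM=1
i=6 t=9 v=7: → [9,11),[8,10); WM=1
i=7 t=13 v=4: → [13,15),[12,14); WM=11; [0,2) fires=1 [1,3) fires=2 [2,4) fires=2 [3,5) fires=3 [4,6) fires=2 [8,10) fires=1 [9,11) fires=1
i=8 t=13 v=4: → [13,15),[12,14); WM=11
i=9 t=7 v=7: DROP (t<11-2); WM=11
i=10 t=6 v=7: DROP (t<11-2); WM=11
i=11 t=11 v=7: → [11,13),[10,12); WM=11
i=12 t=15 v=2: → [15,17),[14,16); WM=11
i=13 t=15 v=8: → [15,17),[14,16); WM=11
i=14 t=15 v=8: → [15,17),[14,16); WM=11
i=15 t=17 v=1: → [17,19),[16,18); WM=15; [10,12) fires=1 [11,13) fires=1 [12,14) fires=1 [13,15) fires=1
i=16 t=16 v=4: → [16,18),[15,17); WM=15
i=17 t=13 v=9: → [13,15),[12,14); WM=15
i=18 t=14 v=9: → [14,16),[13,15); WM=15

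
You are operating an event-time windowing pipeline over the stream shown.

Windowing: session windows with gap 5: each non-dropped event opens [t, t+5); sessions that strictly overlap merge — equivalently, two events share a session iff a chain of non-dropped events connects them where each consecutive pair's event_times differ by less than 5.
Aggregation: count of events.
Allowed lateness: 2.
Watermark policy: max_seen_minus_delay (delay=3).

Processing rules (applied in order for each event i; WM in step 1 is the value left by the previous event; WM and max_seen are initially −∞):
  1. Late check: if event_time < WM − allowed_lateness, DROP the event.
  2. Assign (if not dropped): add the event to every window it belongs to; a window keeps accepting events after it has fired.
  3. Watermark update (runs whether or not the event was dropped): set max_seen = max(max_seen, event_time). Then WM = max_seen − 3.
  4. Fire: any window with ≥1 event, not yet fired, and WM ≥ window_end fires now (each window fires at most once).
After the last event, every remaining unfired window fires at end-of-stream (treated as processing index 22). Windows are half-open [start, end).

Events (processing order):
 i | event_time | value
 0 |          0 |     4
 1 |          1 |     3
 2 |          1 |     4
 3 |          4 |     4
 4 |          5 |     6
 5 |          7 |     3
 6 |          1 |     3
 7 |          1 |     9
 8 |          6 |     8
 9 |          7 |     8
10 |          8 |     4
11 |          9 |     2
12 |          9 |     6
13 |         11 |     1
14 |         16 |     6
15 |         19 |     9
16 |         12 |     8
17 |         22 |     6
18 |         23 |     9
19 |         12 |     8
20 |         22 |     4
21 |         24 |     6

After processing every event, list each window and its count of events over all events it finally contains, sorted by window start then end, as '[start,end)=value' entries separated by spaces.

i=0 t=0 v=4: → [0,5); WM=-3
i=1 t=1 v=3: → [0,6); WM=-2
i=2 t=1 v=4: → [0,6); WM=-2
i=3 t=4 v=4: → [0,9); WM=1
i=4 t=5 v=6: → [0,10); WM=2
i=5 t=7 v=3: → [0,12); WM=4
i=6 t=1 v=3: DROP (t<4-2); WM=4
i=7 t=1 v=9: DROP (t<4-2); WM=4
i=8 t=6 v=8: → [0,12); WM=4
i=9 t=7 v=8: → [0,12); WM=4
i=10 t=8 v=4: → [0,13); WM=5
i=11 t=9 v=2: → [0,14); WM=6
i=12 t=9 v=6: → [0,14); WM=6
i=13 t=11 v=1: → [0,16); WM=8
i=14 t=16 v=6: → [16,21); WM=13
i=15 t=19 v=9: → [16,24); WM=16
i=16 t=12 v=8: DROP (t<16-2); WM=16
i=17 t=22 v=6: → [16,27); WM=19
i=18 t=23 v=9: → [16,28); WM=20
i=19 t=12 v=8: DROP (t<20-2); WM=20
i=20 t=22 v=4: → [16,28); WM=20
i=21 t=24 v=6: → [16,29); WM=21

[0,16)=12 [16,29)=6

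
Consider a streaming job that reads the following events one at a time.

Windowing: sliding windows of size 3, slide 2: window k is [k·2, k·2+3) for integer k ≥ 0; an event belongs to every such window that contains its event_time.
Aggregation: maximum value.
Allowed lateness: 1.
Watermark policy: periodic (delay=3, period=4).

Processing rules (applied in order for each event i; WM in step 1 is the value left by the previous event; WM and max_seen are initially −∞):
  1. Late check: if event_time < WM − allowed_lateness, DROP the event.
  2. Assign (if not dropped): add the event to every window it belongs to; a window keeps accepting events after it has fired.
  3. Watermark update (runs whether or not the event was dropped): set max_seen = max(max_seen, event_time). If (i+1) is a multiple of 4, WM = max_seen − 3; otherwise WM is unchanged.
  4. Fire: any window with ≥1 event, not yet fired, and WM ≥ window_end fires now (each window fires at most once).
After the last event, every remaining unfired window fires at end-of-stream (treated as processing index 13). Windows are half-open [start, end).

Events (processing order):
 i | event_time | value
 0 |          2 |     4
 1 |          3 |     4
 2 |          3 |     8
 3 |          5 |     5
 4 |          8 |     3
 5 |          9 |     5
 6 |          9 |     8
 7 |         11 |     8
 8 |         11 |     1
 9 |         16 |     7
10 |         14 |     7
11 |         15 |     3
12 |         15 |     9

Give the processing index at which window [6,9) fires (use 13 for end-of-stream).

i=0 t=2 v=4: → [2,5),[0,3); WM=−∞
i=1 t=3 v=4: → [2,5); WM=−∞
i=2 t=3 v=8: → [2,5); WM=−∞
i=3 t=5 v=5: → [4,7); WM=2
i=4 t=8 v=3: → [8,11),[6,9); WM=2
i=5 t=9 v=5: → [8,11); WM=2
i=6 t=9 v=8: → [8,11); WM=2
i=7 t=11 v=8: → [10,13); WM=8; [0,3) fires=4 [2,5) fires=8 [4,7) fires=5
i=8 t=11 v=1: → [10,13); WM=8
i=9 t=16 v=7: → [16,19),[14,17); WM=8
i=10 t=14 v=7: → [14,17),[12,15); WM=8
i=11 t=15 v=3: → [14,17); WM=13; [6,9) fires=3 [8,11) fires=8 [10,13) fires=8
i=12 t=15 v=9: → [14,17); WM=13

11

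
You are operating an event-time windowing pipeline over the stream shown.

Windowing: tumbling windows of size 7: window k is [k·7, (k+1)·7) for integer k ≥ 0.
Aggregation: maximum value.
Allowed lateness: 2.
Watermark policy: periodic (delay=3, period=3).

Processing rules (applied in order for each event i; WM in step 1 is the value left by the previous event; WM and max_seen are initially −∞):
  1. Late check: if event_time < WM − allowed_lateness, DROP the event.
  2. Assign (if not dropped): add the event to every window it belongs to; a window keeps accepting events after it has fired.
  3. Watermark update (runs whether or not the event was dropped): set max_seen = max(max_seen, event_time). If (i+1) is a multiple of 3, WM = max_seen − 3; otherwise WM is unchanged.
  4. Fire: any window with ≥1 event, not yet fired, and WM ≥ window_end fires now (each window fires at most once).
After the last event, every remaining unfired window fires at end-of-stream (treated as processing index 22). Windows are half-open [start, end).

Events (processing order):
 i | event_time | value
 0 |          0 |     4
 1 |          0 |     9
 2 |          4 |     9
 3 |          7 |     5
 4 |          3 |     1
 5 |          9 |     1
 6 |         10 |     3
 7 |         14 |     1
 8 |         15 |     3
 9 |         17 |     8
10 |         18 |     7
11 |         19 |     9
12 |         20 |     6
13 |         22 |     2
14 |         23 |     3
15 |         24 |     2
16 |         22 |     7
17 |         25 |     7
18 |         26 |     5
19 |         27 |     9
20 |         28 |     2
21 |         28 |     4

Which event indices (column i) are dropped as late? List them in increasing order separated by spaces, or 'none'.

none

i=0 t=0 v=4: → [0,7); WM=−∞
i=1 t=0 v=9: → [0,7); WM=−∞
i=2 t=4 v=9: → [0,7); WM=1
i=3 t=7 v=5: → [7,14); WM=1
i=4 t=3 v=1: → [0,7); WM=1
i=5 t=9 v=1: → [7,14); WM=6
i=6 t=10 v=3: → [7,14); WM=6
i=7 t=14 v=1: → [14,21); WM=6
i=8 t=15 v=3: → [14,21); WM=12; [0,7) fires=9
i=9 t=17 v=8: → [14,21); WM=12
i=10 t=18 v=7: → [14,21); WM=12
i=11 t=19 v=9: → [14,21); WM=16; [7,14) fires=5
i=12 t=20 v=6: → [14,21); WM=16
i=13 t=22 v=2: → [21,28); WM=16
i=14 t=23 v=3: → [21,28); WM=20
i=15 t=24 v=2: → [21,28); WM=20
i=16 t=22 v=7: → [21,28); WM=20
i=17 t=25 v=7: → [21,28); WM=22; [14,21) fires=9
i=18 t=26 v=5: → [21,28); WM=22
i=19 t=27 v=9: → [21,28); WM=22
i=20 t=28 v=2: → [28,35); WM=25
i=21 t=28 v=4: → [28,35); WM=25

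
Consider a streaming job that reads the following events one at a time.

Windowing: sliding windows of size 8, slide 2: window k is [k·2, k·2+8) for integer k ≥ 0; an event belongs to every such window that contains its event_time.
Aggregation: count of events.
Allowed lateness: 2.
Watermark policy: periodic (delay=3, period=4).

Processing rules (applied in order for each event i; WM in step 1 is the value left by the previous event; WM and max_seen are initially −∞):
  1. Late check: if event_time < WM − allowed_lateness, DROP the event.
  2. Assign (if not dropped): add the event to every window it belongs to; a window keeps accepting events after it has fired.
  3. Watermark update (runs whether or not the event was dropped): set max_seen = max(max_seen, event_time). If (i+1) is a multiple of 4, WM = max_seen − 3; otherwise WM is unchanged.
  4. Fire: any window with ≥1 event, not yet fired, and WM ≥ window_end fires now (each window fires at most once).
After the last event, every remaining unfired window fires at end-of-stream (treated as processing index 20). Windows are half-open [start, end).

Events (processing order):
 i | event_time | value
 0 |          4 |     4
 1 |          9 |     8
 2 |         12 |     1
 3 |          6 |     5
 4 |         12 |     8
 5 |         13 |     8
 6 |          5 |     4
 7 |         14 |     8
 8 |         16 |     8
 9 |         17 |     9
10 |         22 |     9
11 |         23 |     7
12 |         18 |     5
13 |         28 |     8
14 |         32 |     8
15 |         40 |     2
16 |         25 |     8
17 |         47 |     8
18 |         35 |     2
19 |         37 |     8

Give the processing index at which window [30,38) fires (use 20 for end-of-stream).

i=0 t=4 v=4: → [4,12),[2,10),[0,8); WM=−∞
i=1 t=9 v=8: → [8,16),[6,14),[4,12),[2,10); WM=−∞
i=2 t=12 v=1: → [12,20),[10,18),[8,16),[6,14); WM=−∞
i=3 t=6 v=5: → [6,14),[4,12),[2,10),[0,8); WM=9; [0,8) fires=2
i=4 t=12 v=8: → [12,20),[10,18),[8,16),[6,14); WM=9
i=5 t=13 v=8: → [12,20),[10,18),[8,16),[6,14); WM=9
i=6 t=5 v=4: DROP (t<9-2); WM=9
i=7 t=14 v=8: → [14,22),[12,20),[10,18),[8,16); WM=11; [2,10) fires=3
i=8 t=16 v=8: → [16,24),[14,22),[12,20),[10,18); WM=11
i=9 t=17 v=9: → [16,24),[14,22),[12,20),[10,18); WM=11
i=10 t=22 v=9: → [22,30),[20,28),[18,26),[16,24); WM=11
i=11 t=23 v=7: → [22,30),[20,28),[18,26),[16,24); WM=20; [4,12) fires=3 [6,14) fires=5 [8,16) fires=5 [10,18) fires=6 [12,20) fires=6
i=12 t=18 v=5: → [18,26),[16,24),[14,22),[12,20); WM=20
i=13 t=28 v=8: → [28,36),[26,34),[24,32),[22,30); WM=20
i=14 t=32 v=8: → [32,40),[30,38),[28,36),[26,34); WM=20
i=15 t=40 v=2: → [40,48),[38,46),[36,44),[34,42); WM=37; [14,22) fires=4 [16,24) fires=5 [18,26) fires=3 [20,28) fires=2 [22,30) fires=3 [24,32) fires=1 [26,34) fires=2 [28,36) fires=2
i=16 t=25 v=8: DROP (t<37-2); WM=37
i=17 t=47 v=8: → [46,54),[44,52),[42,50),[40,48); WM=37
i=18 t=35 v=2: → [34,42),[32,40),[30,38),[28,36); WM=37
i=19 t=37 v=8: → [36,44),[34,42),[32,40),[30,38); WM=44; [30,38) fires=3 [32,40) fires=3 [34,42) fires=3 [36,44) fires=2

19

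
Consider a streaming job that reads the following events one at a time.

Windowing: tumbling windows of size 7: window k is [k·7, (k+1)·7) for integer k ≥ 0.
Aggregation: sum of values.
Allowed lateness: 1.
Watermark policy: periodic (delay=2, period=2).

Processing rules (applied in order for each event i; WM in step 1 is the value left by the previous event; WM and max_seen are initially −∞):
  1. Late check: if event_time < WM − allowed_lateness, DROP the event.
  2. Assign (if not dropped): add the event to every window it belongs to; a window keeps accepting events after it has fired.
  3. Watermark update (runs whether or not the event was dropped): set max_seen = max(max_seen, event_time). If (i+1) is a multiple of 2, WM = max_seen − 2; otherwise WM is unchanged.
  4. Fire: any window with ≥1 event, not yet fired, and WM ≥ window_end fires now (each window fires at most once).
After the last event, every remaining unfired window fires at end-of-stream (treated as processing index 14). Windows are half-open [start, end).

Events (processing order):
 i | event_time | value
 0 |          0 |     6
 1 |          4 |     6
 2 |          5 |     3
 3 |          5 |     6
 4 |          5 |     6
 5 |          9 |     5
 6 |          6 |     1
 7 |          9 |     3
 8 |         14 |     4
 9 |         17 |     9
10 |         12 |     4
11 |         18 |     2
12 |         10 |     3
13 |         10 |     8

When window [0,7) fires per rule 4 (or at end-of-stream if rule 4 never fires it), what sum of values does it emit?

i=0 t=0 v=6: → [0,7); WM=−∞
i=1 t=4 v=6: → [0,7); WM=2
i=2 t=5 v=3: → [0,7); WM=2
i=3 t=5 v=6: → [0,7); WM=3
i=4 t=5 v=6: → [0,7); WM=3
i=5 t=9 v=5: → [7,14); WM=7; [0,7) fires=27
i=6 t=6 v=1: → [0,7); WM=7
i=7 t=9 v=3: → [7,14); WM=7
i=8 t=14 v=4: → [14,21); WM=7
i=9 t=17 v=9: → [14,21); WM=15; [7,14) fires=8
i=10 t=12 v=4: DROP (t<15-1); WM=15
i=11 t=18 v=2: → [14,21); WM=16
i=12 t=10 v=3: DROP (t<16-1); WM=16
i=13 t=10 v=8: DROP (t<16-1); WM=16

27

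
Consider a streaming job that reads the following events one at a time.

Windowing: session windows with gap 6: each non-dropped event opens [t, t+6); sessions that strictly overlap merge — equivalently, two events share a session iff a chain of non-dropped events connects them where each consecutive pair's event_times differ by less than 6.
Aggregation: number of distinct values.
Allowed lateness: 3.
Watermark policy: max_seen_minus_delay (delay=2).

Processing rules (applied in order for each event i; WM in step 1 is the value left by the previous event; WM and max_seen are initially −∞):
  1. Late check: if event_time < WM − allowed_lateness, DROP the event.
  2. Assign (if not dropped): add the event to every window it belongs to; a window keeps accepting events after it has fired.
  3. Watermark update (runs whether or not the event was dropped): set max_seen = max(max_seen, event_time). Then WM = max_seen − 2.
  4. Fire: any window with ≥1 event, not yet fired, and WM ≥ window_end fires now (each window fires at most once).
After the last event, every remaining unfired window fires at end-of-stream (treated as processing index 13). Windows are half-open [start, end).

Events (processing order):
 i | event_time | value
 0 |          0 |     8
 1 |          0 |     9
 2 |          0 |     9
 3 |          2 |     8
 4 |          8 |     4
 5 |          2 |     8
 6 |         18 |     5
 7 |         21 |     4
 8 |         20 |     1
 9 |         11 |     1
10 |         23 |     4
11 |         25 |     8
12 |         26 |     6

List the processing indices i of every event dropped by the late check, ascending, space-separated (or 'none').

i=0 t=0 v=8: → [0,6); WM=-2
i=1 t=0 v=9: → [0,6); WM=-2
i=2 t=0 v=9: → [0,6); WM=-2
i=3 t=2 v=8: → [0,8); WM=0
i=4 t=8 v=4: → [8,14); WM=6
i=5 t=2 v=8: DROP (t<6-3); WM=6
i=6 t=18 v=5: → [18,24); WM=16
i=7 t=21 v=4: → [18,27); WM=19
i=8 t=20 v=1: → [18,27); WM=19
i=9 t=11 v=1: DROP (t<19-3); WM=19
i=10 t=23 v=4: → [18,29); WM=21
i=11 t=25 v=8: → [18,31); WM=23
i=12 t=26 v=6: → [18,32); WM=24

5 9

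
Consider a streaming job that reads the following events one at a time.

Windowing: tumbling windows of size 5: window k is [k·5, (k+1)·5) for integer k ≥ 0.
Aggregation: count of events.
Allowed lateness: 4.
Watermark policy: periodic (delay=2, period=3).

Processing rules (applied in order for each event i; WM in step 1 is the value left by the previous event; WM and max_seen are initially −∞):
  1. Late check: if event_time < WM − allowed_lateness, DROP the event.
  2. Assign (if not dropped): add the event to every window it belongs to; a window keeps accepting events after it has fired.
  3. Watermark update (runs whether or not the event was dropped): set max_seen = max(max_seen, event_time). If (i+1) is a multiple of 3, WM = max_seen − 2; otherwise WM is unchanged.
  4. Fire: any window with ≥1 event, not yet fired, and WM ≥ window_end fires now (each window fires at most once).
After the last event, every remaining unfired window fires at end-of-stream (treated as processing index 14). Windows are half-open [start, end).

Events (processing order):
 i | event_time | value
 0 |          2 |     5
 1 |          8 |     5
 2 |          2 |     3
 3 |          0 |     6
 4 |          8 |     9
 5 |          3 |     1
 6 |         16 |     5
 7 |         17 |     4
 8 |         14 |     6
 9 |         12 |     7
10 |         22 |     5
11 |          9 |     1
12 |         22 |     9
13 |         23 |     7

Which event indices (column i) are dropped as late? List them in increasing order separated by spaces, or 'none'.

i=0 t=2 v=5: → [0,5); WM=−∞
i=1 t=8 v=5: → [5,10); WM=−∞
i=2 t=2 v=3: → [0,5); WM=6; [0,5) fires=2
i=3 t=0 v=6: DROP (t<6-4); WM=6
i=4 t=8 v=9: → [5,10); WM=6
i=5 t=3 v=1: → [0,5); WM=6
i=6 t=16 v=5: → [15,20); WM=6
i=7 t=17 v=4: → [15,20); WM=6
i=8 t=14 v=6: → [10,15); WM=15; [5,10) fires=2 [10,15) fires=1
i=9 t=12 v=7: → [10,15); WM=15
i=10 t=22 v=5: → [20,25); WM=15
i=11 t=9 v=1: DROP (t<15-4); WM=20; [15,20) fires=2
i=12 t=22 v=9: → [20,25); WM=20
i=13 t=23 v=7: → [20,25); WM=20

3 11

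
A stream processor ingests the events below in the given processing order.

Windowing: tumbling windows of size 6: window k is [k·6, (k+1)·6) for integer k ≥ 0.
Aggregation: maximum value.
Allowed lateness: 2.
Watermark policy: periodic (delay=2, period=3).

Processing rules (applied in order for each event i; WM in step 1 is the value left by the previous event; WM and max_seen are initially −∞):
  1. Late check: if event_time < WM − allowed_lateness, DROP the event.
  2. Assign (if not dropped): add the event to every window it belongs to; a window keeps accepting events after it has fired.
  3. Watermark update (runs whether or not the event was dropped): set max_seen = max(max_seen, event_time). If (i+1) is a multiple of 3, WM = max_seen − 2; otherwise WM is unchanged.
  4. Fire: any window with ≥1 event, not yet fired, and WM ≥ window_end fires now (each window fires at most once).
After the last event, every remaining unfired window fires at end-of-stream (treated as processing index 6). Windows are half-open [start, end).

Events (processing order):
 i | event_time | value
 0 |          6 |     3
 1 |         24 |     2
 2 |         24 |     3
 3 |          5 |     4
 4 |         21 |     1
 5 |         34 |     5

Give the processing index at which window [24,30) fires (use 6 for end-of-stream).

5

i=0 t=6 v=3: → [6,12); WM=−∞
i=1 t=24 v=2: → [24,30); WM=−∞
i=2 t=24 v=3: → [24,30); WM=22; [6,12) fires=3
i=3 t=5 v=4: DROP (t<22-2); WM=22
i=4 t=21 v=1: → [18,24); WM=22
i=5 t=34 v=5: → [30,36); WM=32; [18,24) fires=1 [24,30) fires=3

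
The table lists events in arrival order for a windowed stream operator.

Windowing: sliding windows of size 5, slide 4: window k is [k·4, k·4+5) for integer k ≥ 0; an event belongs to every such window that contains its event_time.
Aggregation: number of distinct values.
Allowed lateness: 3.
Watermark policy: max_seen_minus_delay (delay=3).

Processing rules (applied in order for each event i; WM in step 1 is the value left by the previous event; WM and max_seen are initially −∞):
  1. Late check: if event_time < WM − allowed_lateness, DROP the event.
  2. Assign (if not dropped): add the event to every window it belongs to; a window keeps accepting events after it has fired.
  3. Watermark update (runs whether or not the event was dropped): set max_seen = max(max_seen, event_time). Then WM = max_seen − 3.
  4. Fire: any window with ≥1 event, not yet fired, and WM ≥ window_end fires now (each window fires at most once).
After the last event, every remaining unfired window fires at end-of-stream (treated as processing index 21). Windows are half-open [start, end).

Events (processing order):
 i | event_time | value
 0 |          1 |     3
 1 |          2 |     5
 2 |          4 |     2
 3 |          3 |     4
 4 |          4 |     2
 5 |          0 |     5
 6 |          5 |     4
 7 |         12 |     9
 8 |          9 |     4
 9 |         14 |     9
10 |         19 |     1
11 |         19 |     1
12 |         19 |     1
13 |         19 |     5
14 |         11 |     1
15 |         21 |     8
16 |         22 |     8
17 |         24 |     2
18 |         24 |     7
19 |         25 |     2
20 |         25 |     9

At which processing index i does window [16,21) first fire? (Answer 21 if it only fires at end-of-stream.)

i=0 t=1 v=3: → [0,5); WM=-2
i=1 t=2 v=5: → [0,5); WM=-1
i=2 t=4 v=2: → [4,9),[0,5); WM=1
i=3 t=3 v=4: → [0,5); WM=1
i=4 t=4 v=2: → [4,9),[0,5); WM=1
i=5 t=0 v=5: → [0,5); WM=1
i=6 t=5 v=4: → [4,9); WM=2
i=7 t=12 v=9: → [12,17),[8,13); WM=9; [0,5) fires=4 [4,9) fires=2
i=8 t=9 v=4: → [8,13); WM=9
i=9 t=14 v=9: → [12,17); WM=11
i=10 t=19 v=1: → [16,21); WM=16; [8,13) fires=2
i=11 t=19 v=1: → [16,21); WM=16
i=12 t=19 v=1: → [16,21); WM=16
i=13 t=19 v=5: → [16,21); WM=16
i=14 t=11 v=1: DROP (t<16-3); WM=16
i=15 t=21 v=8: → [20,25); WM=18; [12,17) fires=1
i=16 t=22 v=8: → [20,25); WM=19
i=17 t=24 v=2: → [24,29),[20,25); WM=21; [16,21) fires=2
i=18 t=24 v=7: → [24,29),[20,25); WM=21
i=19 t=25 v=2: → [24,29); WM=22
i=20 t=25 v=9: → [24,29); WM=22

17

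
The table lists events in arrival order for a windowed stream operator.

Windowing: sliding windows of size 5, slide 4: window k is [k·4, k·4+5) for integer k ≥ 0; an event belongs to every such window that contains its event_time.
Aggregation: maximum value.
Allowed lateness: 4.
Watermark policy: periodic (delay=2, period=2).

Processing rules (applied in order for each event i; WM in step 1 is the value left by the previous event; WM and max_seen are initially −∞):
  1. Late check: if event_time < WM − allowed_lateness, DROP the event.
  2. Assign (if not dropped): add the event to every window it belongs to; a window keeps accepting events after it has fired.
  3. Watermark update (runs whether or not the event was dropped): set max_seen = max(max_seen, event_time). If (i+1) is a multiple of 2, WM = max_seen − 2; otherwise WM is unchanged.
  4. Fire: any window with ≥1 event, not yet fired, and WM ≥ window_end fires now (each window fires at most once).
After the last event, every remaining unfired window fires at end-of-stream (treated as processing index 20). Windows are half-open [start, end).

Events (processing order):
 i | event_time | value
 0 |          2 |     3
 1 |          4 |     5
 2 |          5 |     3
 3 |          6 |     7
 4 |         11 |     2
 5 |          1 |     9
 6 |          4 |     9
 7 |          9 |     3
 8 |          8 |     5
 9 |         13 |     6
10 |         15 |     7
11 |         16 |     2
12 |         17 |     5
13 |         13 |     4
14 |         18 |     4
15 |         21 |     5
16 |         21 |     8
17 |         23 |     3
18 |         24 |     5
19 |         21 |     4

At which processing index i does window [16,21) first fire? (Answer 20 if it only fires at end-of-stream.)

i=0 t=2 v=3: → [0,5); WM=−∞
i=1 t=4 v=5: → [4,9),[0,5); WM=2
i=2 t=5 v=3: → [4,9); WM=2
i=3 t=6 v=7: → [4,9); WM=4
i=4 t=11 v=2: → [8,13); WM=4
i=5 t=1 v=9: → [0,5); WM=9; [0,5) fires=9 [4,9) fires=7
i=6 t=4 v=9: DROP (t<9-4); WM=9
i=7 t=9 v=3: → [8,13); WM=9
i=8 t=8 v=5: → [8,13),[4,9); WM=9
i=9 t=13 v=6: → [12,17); WM=11
i=10 t=15 v=7: → [12,17); WM=11
i=11 t=16 v=2: → [16,21),[12,17); WM=14; [8,13) fires=5
i=12 t=17 v=5: → [16,21); WM=14
i=13 t=13 v=4: → [12,17); WM=15
i=14 t=18 v=4: → [16,21); WM=15
i=15 t=21 v=5: → [20,25); WM=19; [12,17) fires=7
i=16 t=21 v=8: → [20,25); WM=19
i=17 t=23 v=3: → [20,25); WM=21; [16,21) fires=5
i=18 t=24 v=5: → [24,29),[20,25); WM=21
i=19 t=21 v=4: → [20,25); WM=22

17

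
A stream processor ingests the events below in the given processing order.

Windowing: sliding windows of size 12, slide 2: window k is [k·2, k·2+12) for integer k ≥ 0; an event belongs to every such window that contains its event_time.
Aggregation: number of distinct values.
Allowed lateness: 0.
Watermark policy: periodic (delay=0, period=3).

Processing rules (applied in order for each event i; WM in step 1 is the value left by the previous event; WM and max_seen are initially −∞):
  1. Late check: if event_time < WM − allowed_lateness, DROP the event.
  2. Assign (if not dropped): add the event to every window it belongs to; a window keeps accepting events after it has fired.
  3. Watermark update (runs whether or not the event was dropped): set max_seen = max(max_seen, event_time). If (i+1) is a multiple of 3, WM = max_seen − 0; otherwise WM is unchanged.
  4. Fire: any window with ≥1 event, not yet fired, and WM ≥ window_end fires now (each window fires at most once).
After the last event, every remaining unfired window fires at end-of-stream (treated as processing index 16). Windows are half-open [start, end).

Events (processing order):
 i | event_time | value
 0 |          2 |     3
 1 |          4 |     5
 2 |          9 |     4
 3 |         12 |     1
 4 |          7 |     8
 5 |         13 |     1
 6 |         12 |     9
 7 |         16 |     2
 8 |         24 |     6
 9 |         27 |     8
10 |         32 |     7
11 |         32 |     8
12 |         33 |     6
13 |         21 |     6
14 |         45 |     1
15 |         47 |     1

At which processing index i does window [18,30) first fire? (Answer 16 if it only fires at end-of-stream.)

i=0 t=2 v=3: → [2,14),[0,12); WM=−∞
i=1 t=4 v=5: → [4,16),[2,14),[0,12); WM=−∞
i=2 t=9 v=4: → [8,20),[6,18),[4,16),[2,14),[0,12); WM=9
i=3 t=12 v=1: → [12,24),[10,22),[8,20),[6,18),[4,16),[2,14); WM=9
i=4 t=7 v=8: DROP (t<9-0); WM=9
i=5 t=13 v=1: → [12,24),[10,22),[8,20),[6,18),[4,16),[2,14); WM=13; [0,12) fires=3
i=6 t=12 v=9: DROP (t<13-0); WM=13
i=7 t=16 v=2: → [16,28),[14,26),[12,24),[10,22),[8,20),[6,18); WM=13
i=8 t=24 v=6: → [24,36),[22,34),[20,32),[18,30),[16,28),[14,26); WM=24; [2,14) fires=4 [4,16) fires=3 [6,18) fires=3 [8,20) fires=3 [10,22) fires=2 [12,24) fires=2
i=9 t=27 v=8: → [26,38),[24,36),[22,34),[20,32),[18,30),[16,28); WM=24
i=10 t=32 v=7: → [32,44),[30,42),[28,40),[26,38),[24,36),[22,34); WM=24
i=11 t=32 v=8: → [32,44),[30,42),[28,40),[26,38),[24,36),[22,34); WM=32; [14,26) fires=2 [16,28) fires=3 [18,30) fires=2 [20,32) fires=2
i=12 t=33 v=6: → [32,44),[30,42),[28,40),[26,38),[24,36),[22,34); WM=32
i=13 t=21 v=6: DROP (t<32-0); WM=32
i=14 t=45 v=1: → [44,56),[42,54),[40,52),[38,50),[36,48),[34,46); WM=45; [22,34) fires=3 [24,36) fires=3 [26,38) fires=3 [28,40) fires=3 [30,42) fires=3 [32,44) fires=3
i=15 t=47 v=1: → [46,58),[44,56),[42,54),[40,52),[38,50),[36,48); WM=45

11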